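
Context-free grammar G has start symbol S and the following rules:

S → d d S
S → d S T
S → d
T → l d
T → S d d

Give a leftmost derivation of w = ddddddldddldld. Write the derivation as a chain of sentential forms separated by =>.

S=>dST=>ddSTT=>dddSTTT=>ddddTTT=>ddddSddTT=>dddddSTddTT=>ddddddTddTT=>ddddddldddTT=>ddddddldddldT=>ddddddldddldld

S => dST   [S → d S T]
dST => ddSTT   [S → d S T]
ddSTT => dddSTTT   [S → d S T]
dddSTTT => ddddTTT   [S → d]
ddddTTT => ddddSddTT   [T → S d d]
ddddSddTT => dddddSTddTT   [S → d S T]
dddddSTddTT => ddddddTddTT   [S → d]
ddddddTddTT => ddddddldddTT   [T → l d]
ddddddldddTT => ddddddldddldT   [T → l d]
ddddddldddldT => ddddddldddldld   [T → l d]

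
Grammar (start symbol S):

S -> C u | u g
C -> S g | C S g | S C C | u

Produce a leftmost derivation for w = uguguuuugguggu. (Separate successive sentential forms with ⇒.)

S ⇒ Cu   [S -> C u]
Cu ⇒ CSgu   [C -> C S g]
CSgu ⇒ CSgSgu   [C -> C S g]
CSgSgu ⇒ SCCSgSgu   [C -> S C C]
SCCSgSgu ⇒ ugCCSgSgu   [S -> u g]
ugCCSgSgu ⇒ ugSCCCSgSgu   [C -> S C C]
ugSCCCSgSgu ⇒ ugugCCCSgSgu   [S -> u g]
ugugCCCSgSgu ⇒ uguguCCSgSgu   [C -> u]
uguguCCSgSgu ⇒ uguguuCSgSgu   [C -> u]
uguguuCSgSgu ⇒ uguguuuSgSgu   [C -> u]
uguguuuSgSgu ⇒ uguguuuuggSgu   [S -> u g]
uguguuuuggSgu ⇒ uguguuuugguggu   [S -> u g]

S⇒Cu⇒CSgu⇒CSgSgu⇒SCCSgSgu⇒ugCCSgSgu⇒ugSCCCSgSgu⇒ugugCCCSgSgu⇒uguguCCSgSgu⇒uguguuCSgSgu⇒uguguuuSgSgu⇒uguguuuuggSgu⇒uguguuuugguggu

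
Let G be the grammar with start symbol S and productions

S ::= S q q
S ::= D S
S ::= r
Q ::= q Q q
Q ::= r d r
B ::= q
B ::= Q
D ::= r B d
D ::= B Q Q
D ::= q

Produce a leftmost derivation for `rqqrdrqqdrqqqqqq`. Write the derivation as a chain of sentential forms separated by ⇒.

S ⇒ Sqq ⇒ Sqqqq ⇒ Sqqqqqq ⇒ DSqqqqqq ⇒ rBdSqqqqqq ⇒ rQdSqqqqqq ⇒ rqQqdSqqqqqq ⇒ rqqQqqdSqqqqqq ⇒ rqqrdrqqdSqqqqqq ⇒ rqqrdrqqdrqqqqqq

S ⇒ Sqq   [S ::= S q q]
Sqq ⇒ Sqqqq   [S ::= S q q]
Sqqqq ⇒ Sqqqqqq   [S ::= S q q]
Sqqqqqq ⇒ DSqqqqqq   [S ::= D S]
DSqqqqqq ⇒ rBdSqqqqqq   [D ::= r B d]
rBdSqqqqqq ⇒ rQdSqqqqqq   [B ::= Q]
rQdSqqqqqq ⇒ rqQqdSqqqqqq   [Q ::= q Q q]
rqQqdSqqqqqq ⇒ rqqQqqdSqqqqqq   [Q ::= q Q q]
rqqQqqdSqqqqqq ⇒ rqqrdrqqdSqqqqqq   [Q ::= r d r]
rqqrdrqqdSqqqqqq ⇒ rqqrdrqqdrqqqqqq   [S ::= r]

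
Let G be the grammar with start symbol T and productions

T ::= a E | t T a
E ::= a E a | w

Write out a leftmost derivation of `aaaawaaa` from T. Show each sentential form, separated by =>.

T => aE   [T ::= a E]
aE => aaEa   [E ::= a E a]
aaEa => aaaEaa   [E ::= a E a]
aaaEaa => aaaaEaaa   [E ::= a E a]
aaaaEaaa => aaaawaaa   [E ::= w]

T=>aE=>aaEa=>aaaEaa=>aaaaEaaa=>aaaawaaa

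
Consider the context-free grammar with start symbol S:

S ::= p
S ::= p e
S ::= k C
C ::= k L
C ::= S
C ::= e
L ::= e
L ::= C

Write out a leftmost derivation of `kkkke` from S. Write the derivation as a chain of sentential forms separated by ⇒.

S⇒kC⇒kS⇒kkC⇒kkS⇒kkkC⇒kkkkL⇒kkkke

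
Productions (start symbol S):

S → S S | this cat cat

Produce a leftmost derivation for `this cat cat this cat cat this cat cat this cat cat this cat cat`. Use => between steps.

S => S S => S S S => S S S S => this cat cat S S S => this cat cat S S S S => this cat cat this cat cat S S S => this cat cat this cat cat this cat cat S S => this cat cat this cat cat this cat cat this cat cat S => this cat cat this cat cat this cat cat this cat cat this cat cat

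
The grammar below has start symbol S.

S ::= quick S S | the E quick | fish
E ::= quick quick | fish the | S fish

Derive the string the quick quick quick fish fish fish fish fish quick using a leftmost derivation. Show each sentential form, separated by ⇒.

S ⇒ the E quick   [S ::= the E quick]
the E quick ⇒ the S fish quick   [E ::= S fish]
the S fish quick ⇒ the quick S S fish quick   [S ::= quick S S]
the quick S S fish quick ⇒ the quick quick S S S fish quick   [S ::= quick S S]
the quick quick S S S fish quick ⇒ the quick quick quick S S S S fish quick   [S ::= quick S S]
the quick quick quick S S S S fish quick ⇒ the quick quick quick fish S S S fish quick   [S ::= fish]
the quick quick quick fish S S S fish quick ⇒ the quick quick quick fish fish S S fish quick   [S ::= fish]
the quick quick quick fish fish S S fish quick ⇒ the quick quick quick fish fish fish S fish quick   [S ::= fish]
the quick quick quick fish fish fish S fish quick ⇒ the quick quick quick fish fish fish fish fish quick   [S ::= fish]

S ⇒ the E quick ⇒ the S fish quick ⇒ the quick S S fish quick ⇒ the quick quick S S S fish quick ⇒ the quick quick quick S S S S fish quick ⇒ the quick quick quick fish S S S fish quick ⇒ the quick quick quick fish fish S S fish quick ⇒ the quick quick quick fish fish fish S fish quick ⇒ the quick quick quick fish fish fish fish fish quick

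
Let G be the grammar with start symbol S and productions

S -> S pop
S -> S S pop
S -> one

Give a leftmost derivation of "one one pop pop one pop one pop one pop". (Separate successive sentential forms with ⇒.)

S ⇒ S S pop ⇒ S S pop S pop ⇒ S S pop S pop S pop ⇒ S pop S pop S pop S pop ⇒ S S pop pop S pop S pop S pop ⇒ one S pop pop S pop S pop S pop ⇒ one one pop pop S pop S pop S pop ⇒ one one pop pop one pop S pop S pop ⇒ one one pop pop one pop one pop S pop ⇒ one one pop pop one pop one pop one pop

S ⇒ S S pop   [S -> S S pop]
S S pop ⇒ S S pop S pop   [S -> S S pop]
S S pop S pop ⇒ S S pop S pop S pop   [S -> S S pop]
S S pop S pop S pop ⇒ S pop S pop S pop S pop   [S -> S pop]
S pop S pop S pop S pop ⇒ S S pop pop S pop S pop S pop   [S -> S S pop]
S S pop pop S pop S pop S pop ⇒ one S pop pop S pop S pop S pop   [S -> one]
one S pop pop S pop S pop S pop ⇒ one one pop pop S pop S pop S pop   [S -> one]
one one pop pop S pop S pop S pop ⇒ one one pop pop one pop S pop S pop   [S -> one]
one one pop pop one pop S pop S pop ⇒ one one pop pop one pop one pop S pop   [S -> one]
one one pop pop one pop one pop S pop ⇒ one one pop pop one pop one pop one pop   [S -> one]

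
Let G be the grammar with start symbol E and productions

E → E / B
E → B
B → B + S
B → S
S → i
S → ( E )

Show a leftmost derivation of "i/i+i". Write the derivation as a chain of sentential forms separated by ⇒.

E ⇒ E/B ⇒ B/B ⇒ S/B ⇒ i/B ⇒ i/B+S ⇒ i/S+S ⇒ i/i+S ⇒ i/i+i

E ⇒ E/B   [E → E / B]
E/B ⇒ B/B   [E → B]
B/B ⇒ S/B   [B → S]
S/B ⇒ i/B   [S → i]
i/B ⇒ i/B+S   [B → B + S]
i/B+S ⇒ i/S+S   [B → S]
i/S+S ⇒ i/i+S   [S → i]
i/i+S ⇒ i/i+i   [S → i]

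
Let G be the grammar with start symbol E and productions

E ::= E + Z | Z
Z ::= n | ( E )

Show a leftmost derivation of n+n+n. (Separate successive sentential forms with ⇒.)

E⇒E+Z⇒E+Z+Z⇒Z+Z+Z⇒n+Z+Z⇒n+n+Z⇒n+n+n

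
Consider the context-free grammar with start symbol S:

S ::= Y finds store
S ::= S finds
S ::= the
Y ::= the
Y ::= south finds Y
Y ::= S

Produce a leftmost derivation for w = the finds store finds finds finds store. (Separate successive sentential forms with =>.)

S => Y finds store => S finds store => S finds finds store => S finds finds finds store => Y finds store finds finds finds store => the finds store finds finds finds store

S => Y finds store   [S ::= Y finds store]
Y finds store => S finds store   [Y ::= S]
S finds store => S finds finds store   [S ::= S finds]
S finds finds store => S finds finds finds store   [S ::= S finds]
S finds finds finds store => Y finds store finds finds finds store   [S ::= Y finds store]
Y finds store finds finds finds store => the finds store finds finds finds store   [Y ::= the]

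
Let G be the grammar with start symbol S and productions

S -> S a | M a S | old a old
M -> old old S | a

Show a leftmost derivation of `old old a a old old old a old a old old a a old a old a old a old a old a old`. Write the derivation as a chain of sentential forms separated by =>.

S => M a S => old old S a S => old old M a S a S => old old a a S a S => old old a a M a S a S => old old a a old old S a S a S => old old a a old old old a old a S a S => old old a a old old old a old a M a S a S => old old a a old old old a old a old old S a S a S => old old a a old old old a old a old old M a S a S a S => old old a a old old old a old a old old a a S a S a S => old old a a old old old a old a old old a a old a old a S a S => old old a a old old old a old a old old a a old a old a old a old a S => old old a a old old old a old a old old a a old a old a old a old a old a old

S => M a S   [S -> M a S]
M a S => old old S a S   [M -> old old S]
old old S a S => old old M a S a S   [S -> M a S]
old old M a S a S => old old a a S a S   [M -> a]
old old a a S a S => old old a a M a S a S   [S -> M a S]
old old a a M a S a S => old old a a old old S a S a S   [M -> old old S]
old old a a old old S a S a S => old old a a old old old a old a S a S   [S -> old a old]
old old a a old old old a old a S a S => old old a a old old old a old a M a S a S   [S -> M a S]
old old a a old old old a old a M a S a S => old old a a old old old a old a old old S a S a S   [M -> old old S]
old old a a old old old a old a old old S a S a S => old old a a old old old a old a old old M a S a S a S   [S -> M a S]
old old a a old old old a old a old old M a S a S a S => old old a a old old old a old a old old a a S a S a S   [M -> a]
old old a a old old old a old a old old a a S a S a S => old old a a old old old a old a old old a a old a old a S a S   [S -> old a old]
old old a a old old old a old a old old a a old a old a S a S => old old a a old old old a old a old old a a old a old a old a old a S   [S -> old a old]
old old a a old old old a old a old old a a old a old a old a old a S => old old a a old old old a old a old old a a old a old a old a old a old a old   [S -> old a old]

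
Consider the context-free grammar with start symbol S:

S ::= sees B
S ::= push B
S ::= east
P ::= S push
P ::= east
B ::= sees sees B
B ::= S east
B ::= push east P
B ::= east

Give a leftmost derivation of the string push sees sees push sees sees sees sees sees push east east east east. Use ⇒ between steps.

S ⇒ push B ⇒ push sees sees B ⇒ push sees sees S east ⇒ push sees sees push B east ⇒ push sees sees push sees sees B east ⇒ push sees sees push sees sees sees sees B east ⇒ push sees sees push sees sees sees sees S east east ⇒ push sees sees push sees sees sees sees sees B east east ⇒ push sees sees push sees sees sees sees sees push east P east east ⇒ push sees sees push sees sees sees sees sees push east east east east

S ⇒ push B   [S ::= push B]
push B ⇒ push sees sees B   [B ::= sees sees B]
push sees sees B ⇒ push sees sees S east   [B ::= S east]
push sees sees S east ⇒ push sees sees push B east   [S ::= push B]
push sees sees push B east ⇒ push sees sees push sees sees B east   [B ::= sees sees B]
push sees sees push sees sees B east ⇒ push sees sees push sees sees sees sees B east   [B ::= sees sees B]
push sees sees push sees sees sees sees B east ⇒ push sees sees push sees sees sees sees S east east   [B ::= S east]
push sees sees push sees sees sees sees S east east ⇒ push sees sees push sees sees sees sees sees B east east   [S ::= sees B]
push sees sees push sees sees sees sees sees B east east ⇒ push sees sees push sees sees sees sees sees push east P east east   [B ::= push east P]
push sees sees push sees sees sees sees sees push east P east east ⇒ push sees sees push sees sees sees sees sees push east east east east   [P ::= east]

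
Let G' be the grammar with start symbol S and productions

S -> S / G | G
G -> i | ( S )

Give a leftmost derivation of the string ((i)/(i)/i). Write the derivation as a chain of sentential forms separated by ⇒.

S ⇒ G ⇒ (S) ⇒ (S/G) ⇒ (S/G/G) ⇒ (G/G/G) ⇒ ((S)/G/G) ⇒ ((G)/G/G) ⇒ ((i)/G/G) ⇒ ((i)/(S)/G) ⇒ ((i)/(G)/G) ⇒ ((i)/(i)/G) ⇒ ((i)/(i)/i)

S ⇒ G   [S -> G]
G ⇒ (S)   [G -> ( S )]
(S) ⇒ (S/G)   [S -> S / G]
(S/G) ⇒ (S/G/G)   [S -> S / G]
(S/G/G) ⇒ (G/G/G)   [S -> G]
(G/G/G) ⇒ ((S)/G/G)   [G -> ( S )]
((S)/G/G) ⇒ ((G)/G/G)   [S -> G]
((G)/G/G) ⇒ ((i)/G/G)   [G -> i]
((i)/G/G) ⇒ ((i)/(S)/G)   [G -> ( S )]
((i)/(S)/G) ⇒ ((i)/(G)/G)   [S -> G]
((i)/(G)/G) ⇒ ((i)/(i)/G)   [G -> i]
((i)/(i)/G) ⇒ ((i)/(i)/i)   [G -> i]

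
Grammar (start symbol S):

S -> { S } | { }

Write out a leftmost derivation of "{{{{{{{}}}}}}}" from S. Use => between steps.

S=>{S}=>{{S}}=>{{{S}}}=>{{{{S}}}}=>{{{{{S}}}}}=>{{{{{{S}}}}}}=>{{{{{{{}}}}}}}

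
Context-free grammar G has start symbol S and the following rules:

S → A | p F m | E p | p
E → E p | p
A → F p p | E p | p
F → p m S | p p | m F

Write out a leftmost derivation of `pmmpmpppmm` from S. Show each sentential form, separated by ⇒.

S⇒pFm⇒pmFm⇒pmmFm⇒pmmpmSm⇒pmmpmpFmm⇒pmmpmpppmm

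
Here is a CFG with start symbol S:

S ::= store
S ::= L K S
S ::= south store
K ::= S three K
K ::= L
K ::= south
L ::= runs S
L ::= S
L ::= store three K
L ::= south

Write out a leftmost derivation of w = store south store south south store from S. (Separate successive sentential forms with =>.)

S => L K S => S K S => L K S K S => S K S K S => store K S K S => store L S K S => store south S K S => store south store K S => store south store south S => store south store south south store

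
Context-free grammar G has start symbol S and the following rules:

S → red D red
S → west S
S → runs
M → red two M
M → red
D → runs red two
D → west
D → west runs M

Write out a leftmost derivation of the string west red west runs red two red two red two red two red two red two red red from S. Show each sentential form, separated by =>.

S => west S   [S → west S]
west S => west red D red   [S → red D red]
west red D red => west red west runs M red   [D → west runs M]
west red west runs M red => west red west runs red two M red   [M → red two M]
west red west runs red two M red => west red west runs red two red two M red   [M → red two M]
west red west runs red two red two M red => west red west runs red two red two red two M red   [M → red two M]
west red west runs red two red two red two M red => west red west runs red two red two red two red two M red   [M → red two M]
west red west runs red two red two red two red two M red => west red west runs red two red two red two red two red two M red   [M → red two M]
west red west runs red two red two red two red two red two M red => west red west runs red two red two red two red two red two red two M red   [M → red two M]
west red west runs red two red two red two red two red two red two M red => west red west runs red two red two red two red two red two red two red red   [M → red]

S => west S => west red D red => west red west runs M red => west red west runs red two M red => west red west runs red two red two M red => west red west runs red two red two red two M red => west red west runs red two red two red two red two M red => west red west runs red two red two red two red two red two M red => west red west runs red two red two red two red two red two red two M red => west red west runs red two red two red two red two red two red two red red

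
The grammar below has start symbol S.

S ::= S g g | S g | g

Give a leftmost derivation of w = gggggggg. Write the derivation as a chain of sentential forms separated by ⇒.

S ⇒ Sg ⇒ Sgg ⇒ Sggg ⇒ Sggggg ⇒ Sgggggg ⇒ Sggggggg ⇒ gggggggg

S ⇒ Sg   [S ::= S g]
Sg ⇒ Sgg   [S ::= S g]
Sgg ⇒ Sggg   [S ::= S g]
Sggg ⇒ Sggggg   [S ::= S g g]
Sggggg ⇒ Sgggggg   [S ::= S g]
Sgggggg ⇒ Sggggggg   [S ::= S g]
Sggggggg ⇒ gggggggg   [S ::= g]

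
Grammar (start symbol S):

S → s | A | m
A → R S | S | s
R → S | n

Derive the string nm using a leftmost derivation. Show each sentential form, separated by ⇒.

S ⇒ A   [S → A]
A ⇒ RS   [A → R S]
RS ⇒ nS   [R → n]
nS ⇒ nm   [S → m]

S ⇒ A ⇒ RS ⇒ nS ⇒ nm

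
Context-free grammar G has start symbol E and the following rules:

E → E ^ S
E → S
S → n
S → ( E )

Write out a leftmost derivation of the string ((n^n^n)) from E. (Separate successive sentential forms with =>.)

E=>S=>(E)=>(S)=>((E))=>((E^S))=>((E^S^S))=>((S^S^S))=>((n^S^S))=>((n^n^S))=>((n^n^n))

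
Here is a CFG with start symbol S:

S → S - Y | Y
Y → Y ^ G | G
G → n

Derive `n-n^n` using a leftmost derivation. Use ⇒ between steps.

S ⇒ S-Y   [S → S - Y]
S-Y ⇒ Y-Y   [S → Y]
Y-Y ⇒ G-Y   [Y → G]
G-Y ⇒ n-Y   [G → n]
n-Y ⇒ n-Y^G   [Y → Y ^ G]
n-Y^G ⇒ n-G^G   [Y → G]
n-G^G ⇒ n-n^G   [G → n]
n-n^G ⇒ n-n^n   [G → n]

S ⇒ S-Y ⇒ Y-Y ⇒ G-Y ⇒ n-Y ⇒ n-Y^G ⇒ n-G^G ⇒ n-n^G ⇒ n-n^n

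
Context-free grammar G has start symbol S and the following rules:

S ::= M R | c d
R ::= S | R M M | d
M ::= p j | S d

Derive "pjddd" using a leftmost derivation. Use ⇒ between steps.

S ⇒ MR   [S ::= M R]
MR ⇒ SdR   [M ::= S d]
SdR ⇒ MRdR   [S ::= M R]
MRdR ⇒ pjRdR   [M ::= p j]
pjRdR ⇒ pjddR   [R ::= d]
pjddR ⇒ pjddd   [R ::= d]

S ⇒ MR ⇒ SdR ⇒ MRdR ⇒ pjRdR ⇒ pjddR ⇒ pjddd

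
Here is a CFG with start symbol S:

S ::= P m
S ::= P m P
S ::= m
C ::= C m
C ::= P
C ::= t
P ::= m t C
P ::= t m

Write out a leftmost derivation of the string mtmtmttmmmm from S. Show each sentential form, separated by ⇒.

S ⇒ Pm ⇒ mtCm ⇒ mtCmm ⇒ mtCmmm ⇒ mtPmmm ⇒ mtmtCmmm ⇒ mtmtPmmm ⇒ mtmtmtCmmm ⇒ mtmtmtPmmm ⇒ mtmtmttmmmm

S ⇒ Pm   [S ::= P m]
Pm ⇒ mtCm   [P ::= m t C]
mtCm ⇒ mtCmm   [C ::= C m]
mtCmm ⇒ mtCmmm   [C ::= C m]
mtCmmm ⇒ mtPmmm   [C ::= P]
mtPmmm ⇒ mtmtCmmm   [P ::= m t C]
mtmtCmmm ⇒ mtmtPmmm   [C ::= P]
mtmtPmmm ⇒ mtmtmtCmmm   [P ::= m t C]
mtmtmtCmmm ⇒ mtmtmtPmmm   [C ::= P]
mtmtmtPmmm ⇒ mtmtmttmmmm   [P ::= t m]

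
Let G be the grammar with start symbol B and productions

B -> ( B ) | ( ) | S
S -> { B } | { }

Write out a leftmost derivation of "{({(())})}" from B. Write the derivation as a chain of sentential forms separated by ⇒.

B ⇒ S   [B -> S]
S ⇒ {B}   [S -> { B }]
{B} ⇒ {(B)}   [B -> ( B )]
{(B)} ⇒ {(S)}   [B -> S]
{(S)} ⇒ {({B})}   [S -> { B }]
{({B})} ⇒ {({(B)})}   [B -> ( B )]
{({(B)})} ⇒ {({(())})}   [B -> ( )]

B⇒S⇒{B}⇒{(B)}⇒{(S)}⇒{({B})}⇒{({(B)})}⇒{({(())})}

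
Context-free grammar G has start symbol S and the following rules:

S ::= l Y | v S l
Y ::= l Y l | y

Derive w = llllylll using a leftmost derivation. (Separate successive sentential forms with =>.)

S => lY => llYl => lllYll => llllYlll => llllylll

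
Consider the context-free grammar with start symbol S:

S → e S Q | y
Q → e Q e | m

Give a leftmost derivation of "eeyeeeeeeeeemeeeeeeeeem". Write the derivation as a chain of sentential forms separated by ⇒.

S ⇒ eSQ   [S → e S Q]
eSQ ⇒ eeSQQ   [S → e S Q]
eeSQQ ⇒ eeyQQ   [S → y]
eeyQQ ⇒ eeyeQeQ   [Q → e Q e]
eeyeQeQ ⇒ eeyeeQeeQ   [Q → e Q e]
eeyeeQeeQ ⇒ eeyeeeQeeeQ   [Q → e Q e]
eeyeeeQeeeQ ⇒ eeyeeeeQeeeeQ   [Q → e Q e]
eeyeeeeQeeeeQ ⇒ eeyeeeeeQeeeeeQ   [Q → e Q e]
eeyeeeeeQeeeeeQ ⇒ eeyeeeeeeQeeeeeeQ   [Q → e Q e]
eeyeeeeeeQeeeeeeQ ⇒ eeyeeeeeeeQeeeeeeeQ   [Q → e Q e]
eeyeeeeeeeQeeeeeeeQ ⇒ eeyeeeeeeeeQeeeeeeeeQ   [Q → e Q e]
eeyeeeeeeeeQeeeeeeeeQ ⇒ eeyeeeeeeeeeQeeeeeeeeeQ   [Q → e Q e]
eeyeeeeeeeeeQeeeeeeeeeQ ⇒ eeyeeeeeeeeemeeeeeeeeeQ   [Q → m]
eeyeeeeeeeeemeeeeeeeeeQ ⇒ eeyeeeeeeeeemeeeeeeeeem   [Q → m]

S ⇒ eSQ ⇒ eeSQQ ⇒ eeyQQ ⇒ eeyeQeQ ⇒ eeyeeQeeQ ⇒ eeyeeeQeeeQ ⇒ eeyeeeeQeeeeQ ⇒ eeyeeeeeQeeeeeQ ⇒ eeyeeeeeeQeeeeeeQ ⇒ eeyeeeeeeeQeeeeeeeQ ⇒ eeyeeeeeeeeQeeeeeeeeQ ⇒ eeyeeeeeeeeeQeeeeeeeeeQ ⇒ eeyeeeeeeeeemeeeeeeeeeQ ⇒ eeyeeeeeeeeemeeeeeeeeem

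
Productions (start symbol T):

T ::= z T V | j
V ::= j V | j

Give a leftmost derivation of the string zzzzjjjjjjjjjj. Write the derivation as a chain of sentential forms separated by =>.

T=>zTV=>zzTVV=>zzzTVVV=>zzzzTVVVV=>zzzzjVVVV=>zzzzjjVVVV=>zzzzjjjVVVV=>zzzzjjjjVVVV=>zzzzjjjjjVVVV=>zzzzjjjjjjVVV=>zzzzjjjjjjjVVV=>zzzzjjjjjjjjVV=>zzzzjjjjjjjjjV=>zzzzjjjjjjjjjj

T => zTV   [T ::= z T V]
zTV => zzTVV   [T ::= z T V]
zzTVV => zzzTVVV   [T ::= z T V]
zzzTVVV => zzzzTVVVV   [T ::= z T V]
zzzzTVVVV => zzzzjVVVV   [T ::= j]
zzzzjVVVV => zzzzjjVVVV   [V ::= j V]
zzzzjjVVVV => zzzzjjjVVVV   [V ::= j V]
zzzzjjjVVVV => zzzzjjjjVVVV   [V ::= j V]
zzzzjjjjVVVV => zzzzjjjjjVVVV   [V ::= j V]
zzzzjjjjjVVVV => zzzzjjjjjjVVV   [V ::= j]
zzzzjjjjjjVVV => zzzzjjjjjjjVVV   [V ::= j V]
zzzzjjjjjjjVVV => zzzzjjjjjjjjVV   [V ::= j]
zzzzjjjjjjjjVV => zzzzjjjjjjjjjV   [V ::= j]
zzzzjjjjjjjjjV => zzzzjjjjjjjjjj   [V ::= j]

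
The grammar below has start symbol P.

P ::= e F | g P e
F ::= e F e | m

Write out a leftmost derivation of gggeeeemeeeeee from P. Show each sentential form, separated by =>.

P => gPe   [P ::= g P e]
gPe => ggPee   [P ::= g P e]
ggPee => gggPeee   [P ::= g P e]
gggPeee => gggeFeee   [P ::= e F]
gggeFeee => gggeeFeeee   [F ::= e F e]
gggeeFeeee => gggeeeFeeeee   [F ::= e F e]
gggeeeFeeeee => gggeeeeFeeeeee   [F ::= e F e]
gggeeeeFeeeeee => gggeeeemeeeeee   [F ::= m]

P=>gPe=>ggPee=>gggPeee=>gggeFeee=>gggeeFeeee=>gggeeeFeeeee=>gggeeeeFeeeeee=>gggeeeemeeeeee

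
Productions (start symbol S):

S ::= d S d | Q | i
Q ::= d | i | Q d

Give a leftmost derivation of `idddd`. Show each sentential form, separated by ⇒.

S ⇒ Q   [S ::= Q]
Q ⇒ Qd   [Q ::= Q d]
Qd ⇒ Qdd   [Q ::= Q d]
Qdd ⇒ Qddd   [Q ::= Q d]
Qddd ⇒ Qdddd   [Q ::= Q d]
Qdddd ⇒ idddd   [Q ::= i]

S ⇒ Q ⇒ Qd ⇒ Qdd ⇒ Qddd ⇒ Qdddd ⇒ idddd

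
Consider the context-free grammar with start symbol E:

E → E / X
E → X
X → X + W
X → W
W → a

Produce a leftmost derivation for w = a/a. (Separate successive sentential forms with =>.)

E => E/X   [E → E / X]
E/X => X/X   [E → X]
X/X => W/X   [X → W]
W/X => a/X   [W → a]
a/X => a/W   [X → W]
a/W => a/a   [W → a]

E=>E/X=>X/X=>W/X=>a/X=>a/W=>a/a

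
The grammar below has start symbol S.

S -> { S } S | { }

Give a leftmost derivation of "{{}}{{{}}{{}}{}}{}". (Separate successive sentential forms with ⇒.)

S ⇒ {S}S   [S -> { S } S]
{S}S ⇒ {{}}S   [S -> { }]
{{}}S ⇒ {{}}{S}S   [S -> { S } S]
{{}}{S}S ⇒ {{}}{{S}S}S   [S -> { S } S]
{{}}{{S}S}S ⇒ {{}}{{{}}S}S   [S -> { }]
{{}}{{{}}S}S ⇒ {{}}{{{}}{S}S}S   [S -> { S } S]
{{}}{{{}}{S}S}S ⇒ {{}}{{{}}{{}}S}S   [S -> { }]
{{}}{{{}}{{}}S}S ⇒ {{}}{{{}}{{}}{}}S   [S -> { }]
{{}}{{{}}{{}}{}}S ⇒ {{}}{{{}}{{}}{}}{}   [S -> { }]

S ⇒ {S}S ⇒ {{}}S ⇒ {{}}{S}S ⇒ {{}}{{S}S}S ⇒ {{}}{{{}}S}S ⇒ {{}}{{{}}{S}S}S ⇒ {{}}{{{}}{{}}S}S ⇒ {{}}{{{}}{{}}{}}S ⇒ {{}}{{{}}{{}}{}}{}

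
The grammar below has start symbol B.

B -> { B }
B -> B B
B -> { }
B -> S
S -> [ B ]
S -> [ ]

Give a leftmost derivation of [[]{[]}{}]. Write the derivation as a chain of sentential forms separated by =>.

B=>S=>[B]=>[BB]=>[BBB]=>[SBB]=>[[]BB]=>[[]{B}B]=>[[]{S}B]=>[[]{[]}B]=>[[]{[]}{}]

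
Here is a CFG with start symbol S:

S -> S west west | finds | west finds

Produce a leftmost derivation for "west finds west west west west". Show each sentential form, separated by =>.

S => S west west   [S -> S west west]
S west west => S west west west west   [S -> S west west]
S west west west west => west finds west west west west   [S -> west finds]

S => S west west => S west west west west => west finds west west west west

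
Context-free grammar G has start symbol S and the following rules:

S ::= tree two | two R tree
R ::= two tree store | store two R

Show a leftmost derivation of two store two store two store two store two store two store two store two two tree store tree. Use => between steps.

S => two R tree => two store two R tree => two store two store two R tree => two store two store two store two R tree => two store two store two store two store two R tree => two store two store two store two store two store two R tree => two store two store two store two store two store two store two R tree => two store two store two store two store two store two store two store two R tree => two store two store two store two store two store two store two store two two tree store tree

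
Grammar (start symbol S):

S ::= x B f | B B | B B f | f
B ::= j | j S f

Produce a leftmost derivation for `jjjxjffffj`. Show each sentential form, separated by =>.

S=>BB=>jSfB=>jBBffB=>jjBffB=>jjjSfffB=>jjjxBffffB=>jjjxjffffB=>jjjxjffffj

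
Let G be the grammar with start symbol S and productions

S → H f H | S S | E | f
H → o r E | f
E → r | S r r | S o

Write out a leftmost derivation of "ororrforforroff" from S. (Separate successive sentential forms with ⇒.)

S ⇒ HfH   [S → H f H]
HfH ⇒ orEfH   [H → o r E]
orEfH ⇒ orSofH   [E → S o]
orSofH ⇒ orEofH   [S → E]
orEofH ⇒ orSrrofH   [E → S r r]
orSrrofH ⇒ orHfHrrofH   [S → H f H]
orHfHrrofH ⇒ ororEfHrrofH   [H → o r E]
ororEfHrrofH ⇒ ororrfHrrofH   [E → r]
ororrfHrrofH ⇒ ororrforErrofH   [H → o r E]
ororrforErrofH ⇒ ororrforSorrofH   [E → S o]
ororrforSorrofH ⇒ ororrforforrofH   [S → f]
ororrforforrofH ⇒ ororrforforroff   [H → f]

S ⇒ HfH ⇒ orEfH ⇒ orSofH ⇒ orEofH ⇒ orSrrofH ⇒ orHfHrrofH ⇒ ororEfHrrofH ⇒ ororrfHrrofH ⇒ ororrforErrofH ⇒ ororrforSorrofH ⇒ ororrforforrofH ⇒ ororrforforroff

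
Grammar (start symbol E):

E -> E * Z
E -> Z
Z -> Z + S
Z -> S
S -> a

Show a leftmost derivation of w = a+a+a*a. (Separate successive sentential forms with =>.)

E=>E*Z=>Z*Z=>Z+S*Z=>Z+S+S*Z=>S+S+S*Z=>a+S+S*Z=>a+a+S*Z=>a+a+a*Z=>a+a+a*S=>a+a+a*a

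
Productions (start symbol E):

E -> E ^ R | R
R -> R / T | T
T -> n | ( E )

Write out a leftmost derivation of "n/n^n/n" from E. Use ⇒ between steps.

E⇒E^R⇒R^R⇒R/T^R⇒T/T^R⇒n/T^R⇒n/n^R⇒n/n^R/T⇒n/n^T/T⇒n/n^n/T⇒n/n^n/n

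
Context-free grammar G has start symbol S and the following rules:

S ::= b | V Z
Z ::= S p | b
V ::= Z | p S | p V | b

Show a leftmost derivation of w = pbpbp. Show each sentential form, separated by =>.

S => VZ => pVZ => pZZ => pSpZ => pbpZ => pbpSp => pbpbp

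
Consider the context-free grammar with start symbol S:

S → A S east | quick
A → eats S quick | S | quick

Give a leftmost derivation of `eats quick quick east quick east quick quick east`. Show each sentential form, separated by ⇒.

S ⇒ A S east ⇒ eats S quick S east ⇒ eats A S east quick S east ⇒ eats S S east quick S east ⇒ eats A S east S east quick S east ⇒ eats S S east S east quick S east ⇒ eats quick S east S east quick S east ⇒ eats quick quick east S east quick S east ⇒ eats quick quick east quick east quick S east ⇒ eats quick quick east quick east quick quick east

S ⇒ A S east   [S → A S east]
A S east ⇒ eats S quick S east   [A → eats S quick]
eats S quick S east ⇒ eats A S east quick S east   [S → A S east]
eats A S east quick S east ⇒ eats S S east quick S east   [A → S]
eats S S east quick S east ⇒ eats A S east S east quick S east   [S → A S east]
eats A S east S east quick S east ⇒ eats S S east S east quick S east   [A → S]
eats S S east S east quick S east ⇒ eats quick S east S east quick S east   [S → quick]
eats quick S east S east quick S east ⇒ eats quick quick east S east quick S east   [S → quick]
eats quick quick east S east quick S east ⇒ eats quick quick east quick east quick S east   [S → quick]
eats quick quick east quick east quick S east ⇒ eats quick quick east quick east quick quick east   [S → quick]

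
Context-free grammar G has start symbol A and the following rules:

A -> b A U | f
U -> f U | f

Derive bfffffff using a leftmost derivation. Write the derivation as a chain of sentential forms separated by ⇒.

A ⇒ bAU ⇒ bfU ⇒ bffU ⇒ bfffU ⇒ bffffU ⇒ bfffffU ⇒ bffffffU ⇒ bfffffff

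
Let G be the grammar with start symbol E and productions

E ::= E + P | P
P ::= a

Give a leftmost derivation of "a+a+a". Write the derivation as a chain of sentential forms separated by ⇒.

E ⇒ E+P ⇒ E+P+P ⇒ P+P+P ⇒ a+P+P ⇒ a+a+P ⇒ a+a+a

E ⇒ E+P   [E ::= E + P]
E+P ⇒ E+P+P   [E ::= E + P]
E+P+P ⇒ P+P+P   [E ::= P]
P+P+P ⇒ a+P+P   [P ::= a]
a+P+P ⇒ a+a+P   [P ::= a]
a+a+P ⇒ a+a+a   [P ::= a]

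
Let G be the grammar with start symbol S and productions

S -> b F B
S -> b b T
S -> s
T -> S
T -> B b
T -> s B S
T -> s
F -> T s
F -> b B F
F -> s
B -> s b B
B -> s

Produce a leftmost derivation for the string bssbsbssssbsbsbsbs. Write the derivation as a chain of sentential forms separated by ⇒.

S ⇒ bFB ⇒ bTsB ⇒ bsBSsB ⇒ bssbBSsB ⇒ bssbsbBSsB ⇒ bssbsbsSsB ⇒ bssbsbsssB ⇒ bssbsbssssbB ⇒ bssbsbssssbsbB ⇒ bssbsbssssbsbsbB ⇒ bssbsbssssbsbsbsbB ⇒ bssbsbssssbsbsbsbs

S ⇒ bFB   [S -> b F B]
bFB ⇒ bTsB   [F -> T s]
bTsB ⇒ bsBSsB   [T -> s B S]
bsBSsB ⇒ bssbBSsB   [B -> s b B]
bssbBSsB ⇒ bssbsbBSsB   [B -> s b B]
bssbsbBSsB ⇒ bssbsbsSsB   [B -> s]
bssbsbsSsB ⇒ bssbsbsssB   [S -> s]
bssbsbsssB ⇒ bssbsbssssbB   [B -> s b B]
bssbsbssssbB ⇒ bssbsbssssbsbB   [B -> s b B]
bssbsbssssbsbB ⇒ bssbsbssssbsbsbB   [B -> s b B]
bssbsbssssbsbsbB ⇒ bssbsbssssbsbsbsbB   [B -> s b B]
bssbsbssssbsbsbsbB ⇒ bssbsbssssbsbsbsbs   [B -> s]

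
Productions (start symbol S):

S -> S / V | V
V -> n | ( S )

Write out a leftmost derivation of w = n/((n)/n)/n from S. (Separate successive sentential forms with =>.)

S => S/V => S/V/V => V/V/V => n/V/V => n/(S)/V => n/(S/V)/V => n/(V/V)/V => n/((S)/V)/V => n/((V)/V)/V => n/((n)/V)/V => n/((n)/n)/V => n/((n)/n)/n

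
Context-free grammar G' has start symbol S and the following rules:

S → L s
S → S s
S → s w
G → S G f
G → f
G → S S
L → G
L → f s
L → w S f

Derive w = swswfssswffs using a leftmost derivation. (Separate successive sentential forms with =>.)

S => Ls   [S → L s]
Ls => Gs   [L → G]
Gs => SGfs   [G → S G f]
SGfs => swGfs   [S → s w]
swGfs => swSGffs   [G → S G f]
swSGffs => swswGffs   [S → s w]
swswGffs => swswSSffs   [G → S S]
swswSSffs => swswLsSffs   [S → L s]
swswLsSffs => swswfssSffs   [L → f s]
swswfssSffs => swswfssswffs   [S → s w]

S=>Ls=>Gs=>SGfs=>swGfs=>swSGffs=>swswGffs=>swswSSffs=>swswLsSffs=>swswfssSffs=>swswfssswffs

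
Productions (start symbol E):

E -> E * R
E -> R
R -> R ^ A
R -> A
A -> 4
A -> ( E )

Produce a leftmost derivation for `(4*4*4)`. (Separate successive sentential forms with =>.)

E => R => A => (E) => (E*R) => (E*R*R) => (R*R*R) => (A*R*R) => (4*R*R) => (4*A*R) => (4*4*R) => (4*4*A) => (4*4*4)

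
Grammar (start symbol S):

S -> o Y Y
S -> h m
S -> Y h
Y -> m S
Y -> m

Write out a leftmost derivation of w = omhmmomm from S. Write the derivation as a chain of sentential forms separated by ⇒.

S ⇒ oYY ⇒ omSY ⇒ omhmY ⇒ omhmmS ⇒ omhmmoYY ⇒ omhmmomY ⇒ omhmmomm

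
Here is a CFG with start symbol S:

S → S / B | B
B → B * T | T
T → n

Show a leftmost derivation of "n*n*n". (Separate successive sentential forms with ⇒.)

S⇒B⇒B*T⇒B*T*T⇒T*T*T⇒n*T*T⇒n*n*T⇒n*n*n

S ⇒ B   [S → B]
B ⇒ B*T   [B → B * T]
B*T ⇒ B*T*T   [B → B * T]
B*T*T ⇒ T*T*T   [B → T]
T*T*T ⇒ n*T*T   [T → n]
n*T*T ⇒ n*n*T   [T → n]
n*n*T ⇒ n*n*n   [T → n]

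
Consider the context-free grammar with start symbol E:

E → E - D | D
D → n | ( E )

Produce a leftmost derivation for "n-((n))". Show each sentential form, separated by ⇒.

E ⇒ E-D   [E → E - D]
E-D ⇒ D-D   [E → D]
D-D ⇒ n-D   [D → n]
n-D ⇒ n-(E)   [D → ( E )]
n-(E) ⇒ n-(D)   [E → D]
n-(D) ⇒ n-((E))   [D → ( E )]
n-((E)) ⇒ n-((D))   [E → D]
n-((D)) ⇒ n-((n))   [D → n]

E ⇒ E-D ⇒ D-D ⇒ n-D ⇒ n-(E) ⇒ n-(D) ⇒ n-((E)) ⇒ n-((D)) ⇒ n-((n))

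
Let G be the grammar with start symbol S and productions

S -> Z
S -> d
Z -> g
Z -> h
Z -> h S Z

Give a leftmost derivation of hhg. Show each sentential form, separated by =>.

S => Z => hSZ => hZZ => hhZ => hhg

S => Z   [S -> Z]
Z => hSZ   [Z -> h S Z]
hSZ => hZZ   [S -> Z]
hZZ => hhZ   [Z -> h]
hhZ => hhg   [Z -> g]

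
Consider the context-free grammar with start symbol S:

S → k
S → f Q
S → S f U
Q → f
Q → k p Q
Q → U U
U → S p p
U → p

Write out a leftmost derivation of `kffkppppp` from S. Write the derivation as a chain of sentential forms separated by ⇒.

S ⇒ SfU   [S → S f U]
SfU ⇒ kfU   [S → k]
kfU ⇒ kfSpp   [U → S p p]
kfSpp ⇒ kffQpp   [S → f Q]
kffQpp ⇒ kffUUpp   [Q → U U]
kffUUpp ⇒ kffSppUpp   [U → S p p]
kffSppUpp ⇒ kffkppUpp   [S → k]
kffkppUpp ⇒ kffkppppp   [U → p]

S ⇒ SfU ⇒ kfU ⇒ kfSpp ⇒ kffQpp ⇒ kffUUpp ⇒ kffSppUpp ⇒ kffkppUpp ⇒ kffkppppp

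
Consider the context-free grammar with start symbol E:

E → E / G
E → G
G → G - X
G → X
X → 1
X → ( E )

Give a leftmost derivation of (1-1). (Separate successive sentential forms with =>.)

E=>G=>X=>(E)=>(G)=>(G-X)=>(X-X)=>(1-X)=>(1-1)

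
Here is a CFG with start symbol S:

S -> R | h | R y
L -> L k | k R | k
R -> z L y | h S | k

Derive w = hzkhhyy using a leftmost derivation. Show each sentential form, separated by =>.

S=>R=>hS=>hRy=>hzLyy=>hzkRyy=>hzkhSyy=>hzkhhyy

S => R   [S -> R]
R => hS   [R -> h S]
hS => hRy   [S -> R y]
hRy => hzLyy   [R -> z L y]
hzLyy => hzkRyy   [L -> k R]
hzkRyy => hzkhSyy   [R -> h S]
hzkhSyy => hzkhhyy   [S -> h]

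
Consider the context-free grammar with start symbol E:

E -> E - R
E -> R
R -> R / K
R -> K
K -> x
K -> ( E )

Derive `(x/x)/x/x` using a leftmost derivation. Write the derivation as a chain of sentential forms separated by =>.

E => R => R/K => R/K/K => K/K/K => (E)/K/K => (R)/K/K => (R/K)/K/K => (K/K)/K/K => (x/K)/K/K => (x/x)/K/K => (x/x)/x/K => (x/x)/x/x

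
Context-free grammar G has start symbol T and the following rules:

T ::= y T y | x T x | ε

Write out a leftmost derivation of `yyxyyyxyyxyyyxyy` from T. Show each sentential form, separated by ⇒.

T ⇒ yTy ⇒ yyTyy ⇒ yyxTxyy ⇒ yyxyTyxyy ⇒ yyxyyTyyxyy ⇒ yyxyyyTyyyxyy ⇒ yyxyyyxTxyyyxyy ⇒ yyxyyyxyTyxyyyxyy ⇒ yyxyyyxyyxyyyxyy

T ⇒ yTy   [T ::= y T y]
yTy ⇒ yyTyy   [T ::= y T y]
yyTyy ⇒ yyxTxyy   [T ::= x T x]
yyxTxyy ⇒ yyxyTyxyy   [T ::= y T y]
yyxyTyxyy ⇒ yyxyyTyyxyy   [T ::= y T y]
yyxyyTyyxyy ⇒ yyxyyyTyyyxyy   [T ::= y T y]
yyxyyyTyyyxyy ⇒ yyxyyyxTxyyyxyy   [T ::= x T x]
yyxyyyxTxyyyxyy ⇒ yyxyyyxyTyxyyyxyy   [T ::= y T y]
yyxyyyxyTyxyyyxyy ⇒ yyxyyyxyyxyyyxyy   [T ::= ε]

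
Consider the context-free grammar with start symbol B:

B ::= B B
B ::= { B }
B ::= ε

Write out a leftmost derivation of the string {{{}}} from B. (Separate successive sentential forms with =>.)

B => BB => {B}B => {{B}}B => {{BB}}B => {{BBB}}B => {{BBBB}}B => {{{B}BBB}}B => {{{}BBB}}B => {{{}BB}}B => {{{}B}}B => {{{}}}B => {{{}}}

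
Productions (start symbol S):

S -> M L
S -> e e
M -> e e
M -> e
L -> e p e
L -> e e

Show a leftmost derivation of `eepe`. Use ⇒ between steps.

S ⇒ ML ⇒ eL ⇒ eepe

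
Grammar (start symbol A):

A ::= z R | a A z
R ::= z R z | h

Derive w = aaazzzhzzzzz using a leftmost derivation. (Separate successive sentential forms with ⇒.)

A ⇒ aAz   [A ::= a A z]
aAz ⇒ aaAzz   [A ::= a A z]
aaAzz ⇒ aaaAzzz   [A ::= a A z]
aaaAzzz ⇒ aaazRzzz   [A ::= z R]
aaazRzzz ⇒ aaazzRzzzz   [R ::= z R z]
aaazzRzzzz ⇒ aaazzzRzzzzz   [R ::= z R z]
aaazzzRzzzzz ⇒ aaazzzhzzzzz   [R ::= h]

A⇒aAz⇒aaAzz⇒aaaAzzz⇒aaazRzzz⇒aaazzRzzzz⇒aaazzzRzzzzz⇒aaazzzhzzzzz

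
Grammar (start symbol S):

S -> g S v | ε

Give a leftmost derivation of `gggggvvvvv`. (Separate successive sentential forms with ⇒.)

S ⇒ gSv   [S -> g S v]
gSv ⇒ ggSvv   [S -> g S v]
ggSvv ⇒ gggSvvv   [S -> g S v]
gggSvvv ⇒ ggggSvvvv   [S -> g S v]
ggggSvvvv ⇒ gggggSvvvvv   [S -> g S v]
gggggSvvvvv ⇒ gggggvvvvv   [S -> ε]

S ⇒ gSv ⇒ ggSvv ⇒ gggSvvv ⇒ ggggSvvvv ⇒ gggggSvvvvv ⇒ gggggvvvvv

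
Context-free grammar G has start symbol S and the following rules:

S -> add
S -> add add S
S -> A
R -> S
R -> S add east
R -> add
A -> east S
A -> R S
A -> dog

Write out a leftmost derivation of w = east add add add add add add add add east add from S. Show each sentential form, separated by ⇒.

S ⇒ A ⇒ east S ⇒ east add add S ⇒ east add add add add S ⇒ east add add add add add add S ⇒ east add add add add add add add add S ⇒ east add add add add add add add add A ⇒ east add add add add add add add add east S ⇒ east add add add add add add add add east add

S ⇒ A   [S -> A]
A ⇒ east S   [A -> east S]
east S ⇒ east add add S   [S -> add add S]
east add add S ⇒ east add add add add S   [S -> add add S]
east add add add add S ⇒ east add add add add add add S   [S -> add add S]
east add add add add add add S ⇒ east add add add add add add add add S   [S -> add add S]
east add add add add add add add add S ⇒ east add add add add add add add add A   [S -> A]
east add add add add add add add add A ⇒ east add add add add add add add add east S   [A -> east S]
east add add add add add add add add east S ⇒ east add add add add add add add add east add   [S -> add]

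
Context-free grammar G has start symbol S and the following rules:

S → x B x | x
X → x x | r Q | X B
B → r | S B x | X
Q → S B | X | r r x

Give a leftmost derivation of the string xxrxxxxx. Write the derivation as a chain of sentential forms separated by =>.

S => xBx   [S → x B x]
xBx => xSBxx   [B → S B x]
xSBxx => xxBxBxx   [S → x B x]
xxBxBxx => xxrxBxx   [B → r]
xxrxBxx => xxrxXxx   [B → X]
xxrxXxx => xxrxxxxx   [X → x x]

S => xBx => xSBxx => xxBxBxx => xxrxBxx => xxrxXxx => xxrxxxxx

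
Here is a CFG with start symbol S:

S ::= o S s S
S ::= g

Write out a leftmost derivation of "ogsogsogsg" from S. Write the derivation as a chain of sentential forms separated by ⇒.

S ⇒ oSsS ⇒ ogsS ⇒ ogsoSsS ⇒ ogsogsS ⇒ ogsogsoSsS ⇒ ogsogsogsS ⇒ ogsogsogsg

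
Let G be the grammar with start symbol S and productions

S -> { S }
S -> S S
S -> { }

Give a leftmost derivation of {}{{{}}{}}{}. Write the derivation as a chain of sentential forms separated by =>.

S=>SS=>{}S=>{}SS=>{}{S}S=>{}{SS}S=>{}{{S}S}S=>{}{{{}}S}S=>{}{{{}}{}}S=>{}{{{}}{}}{}

S => SS   [S -> S S]
SS => {}S   [S -> { }]
{}S => {}SS   [S -> S S]
{}SS => {}{S}S   [S -> { S }]
{}{S}S => {}{SS}S   [S -> S S]
{}{SS}S => {}{{S}S}S   [S -> { S }]
{}{{S}S}S => {}{{{}}S}S   [S -> { }]
{}{{{}}S}S => {}{{{}}{}}S   [S -> { }]
{}{{{}}{}}S => {}{{{}}{}}{}   [S -> { }]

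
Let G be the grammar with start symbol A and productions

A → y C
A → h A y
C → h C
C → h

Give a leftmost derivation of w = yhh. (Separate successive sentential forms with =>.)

A => yC => yhC => yhh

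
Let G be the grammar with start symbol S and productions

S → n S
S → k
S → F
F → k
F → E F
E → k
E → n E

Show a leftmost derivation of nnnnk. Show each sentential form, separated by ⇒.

S ⇒ nS ⇒ nnS ⇒ nnnS ⇒ nnnnS ⇒ nnnnk

S ⇒ nS   [S → n S]
nS ⇒ nnS   [S → n S]
nnS ⇒ nnnS   [S → n S]
nnnS ⇒ nnnnS   [S → n S]
nnnnS ⇒ nnnnk   [S → k]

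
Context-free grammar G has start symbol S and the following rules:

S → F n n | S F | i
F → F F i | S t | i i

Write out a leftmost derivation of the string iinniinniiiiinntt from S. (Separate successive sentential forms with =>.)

S => SF => FnnF => iinnF => iinnSt => iinnSFt => iinnFnnFt => iinniinnFt => iinniinnStt => iinniinnFnntt => iinniinnFFinntt => iinniinniiFinntt => iinniinniiiiinntt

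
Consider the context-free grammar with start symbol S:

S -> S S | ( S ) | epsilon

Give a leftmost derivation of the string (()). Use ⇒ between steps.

S ⇒ SS ⇒ (S)S ⇒ ((S))S ⇒ (())S ⇒ (())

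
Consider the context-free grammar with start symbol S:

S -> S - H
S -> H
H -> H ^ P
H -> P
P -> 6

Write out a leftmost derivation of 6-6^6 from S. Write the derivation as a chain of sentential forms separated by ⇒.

S ⇒ S-H ⇒ H-H ⇒ P-H ⇒ 6-H ⇒ 6-H^P ⇒ 6-P^P ⇒ 6-6^P ⇒ 6-6^6

S ⇒ S-H   [S -> S - H]
S-H ⇒ H-H   [S -> H]
H-H ⇒ P-H   [H -> P]
P-H ⇒ 6-H   [P -> 6]
6-H ⇒ 6-H^P   [H -> H ^ P]
6-H^P ⇒ 6-P^P   [H -> P]
6-P^P ⇒ 6-6^P   [P -> 6]
6-6^P ⇒ 6-6^6   [P -> 6]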